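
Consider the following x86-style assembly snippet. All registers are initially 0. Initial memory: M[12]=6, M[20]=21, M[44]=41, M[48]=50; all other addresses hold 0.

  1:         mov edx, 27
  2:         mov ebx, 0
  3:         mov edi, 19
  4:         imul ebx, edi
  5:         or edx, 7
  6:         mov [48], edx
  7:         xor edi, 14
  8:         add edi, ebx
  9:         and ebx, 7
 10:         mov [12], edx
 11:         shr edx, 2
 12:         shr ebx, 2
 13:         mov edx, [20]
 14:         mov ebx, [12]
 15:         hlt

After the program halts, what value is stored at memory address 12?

edx=27
ebx=0
edi=19
ebx=0*19=0
edx=27|7=31
mov [48], edx → M[48]=31
edi=19^14=29
edi=29+0=29
ebx=0&7=0
mov [12], edx → M[12]=31
edx=31>>2=7
ebx=0>>2=0
edx=M[20]=21
ebx=M[12]=31
halt.

31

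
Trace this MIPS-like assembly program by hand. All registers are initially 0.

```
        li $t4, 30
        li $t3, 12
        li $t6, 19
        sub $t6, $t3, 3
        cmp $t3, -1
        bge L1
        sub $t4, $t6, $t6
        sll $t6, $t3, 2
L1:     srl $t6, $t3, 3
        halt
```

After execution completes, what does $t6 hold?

1

after li $t4, 30: $t4=30
after li $t3, 12: $t3=12
after li $t6, 19: $t6=19
after sub $t6, $t3, 3: $t6=12-3=9
cmp $t3, -1  (cmp 12,-1)
bge L1: taken
after srl $t6, $t3, 3: $t6=12>>3=1
halt.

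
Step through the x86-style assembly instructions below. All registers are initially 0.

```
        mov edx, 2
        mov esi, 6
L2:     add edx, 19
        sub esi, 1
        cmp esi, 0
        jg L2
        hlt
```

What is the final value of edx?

edx=2
esi=6
edx=2+19=21
esi=6-1=5
cmp esi, 0  (cmp 5,0)
jg L2: taken
edx=21+19=40
esi=5-1=4
cmp esi, 0  (cmp 4,0)
jg L2: taken
edx=40+19=59
esi=4-1=3
cmp esi, 0  (cmp 3,0)
jg L2: taken
edx=59+19=78
esi=3-1=2
cmp esi, 0  (cmp 2,0)
jg L2: taken
edx=78+19=97
esi=2-1=1
cmp esi, 0  (cmp 1,0)
jg L2: taken
edx=97+19=116
esi=1-1=0
cmp esi, 0  (cmp 0,0)
jg L2: not taken
halt.

116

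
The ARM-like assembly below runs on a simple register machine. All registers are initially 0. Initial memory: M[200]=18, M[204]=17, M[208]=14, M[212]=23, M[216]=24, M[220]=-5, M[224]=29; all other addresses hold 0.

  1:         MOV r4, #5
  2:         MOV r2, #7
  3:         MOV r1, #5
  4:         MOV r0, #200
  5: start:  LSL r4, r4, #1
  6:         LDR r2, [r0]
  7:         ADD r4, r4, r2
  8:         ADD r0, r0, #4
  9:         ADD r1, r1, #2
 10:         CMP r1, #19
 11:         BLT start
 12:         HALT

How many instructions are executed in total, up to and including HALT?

after MOV r4, #5: r4=5
after MOV r2, #7: r2=7
after MOV r1, #5: r1=5
after MOV r0, #200: r0=200
after LSL r4, r4, #1: r4=5<<1=10
after LDR r2, [r0]: r2=M[200]=18
after ADD r4, r4, r2: r4=10+18=28
after ADD r0, r0, #4: r0=200+4=204
after ADD r1, r1, #2: r1=5+2=7
CMP r1, #19  (cmp 7,19)
BLT start: taken
after LSL r4, r4, #1: r4=28<<1=56
after LDR r2, [r0]: r2=M[204]=17
after ADD r4, r4, r2: r4=56+17=73
after ADD r0, r0, #4: r0=204+4=208
after ADD r1, r1, #2: r1=7+2=9
CMP r1, #19  (cmp 9,19)
BLT start: taken
after LSL r4, r4, #1: r4=73<<1=146
after LDR r2, [r0]: r2=M[208]=14
after ADD r4, r4, r2: r4=146+14=160
after ADD r0, r0, #4: r0=208+4=212
after ADD r1, r1, #2: r1=9+2=11
CMP r1, #19  (cmp 11,19)
BLT start: taken
after LSL r4, r4, #1: r4=160<<1=320
after LDR r2, [r0]: r2=M[212]=23
after ADD r4, r4, r2: r4=320+23=343
after ADD r0, r0, #4: r0=212+4=216
after ADD r1, r1, #2: r1=11+2=13
CMP r1, #19  (cmp 13,19)
BLT start: taken
after LSL r4, r4, #1: r4=343<<1=686
after LDR r2, [r0]: r2=M[216]=24
after ADD r4, r4, r2: r4=686+24=710
after ADD r0, r0, #4: r0=216+4=220
after ADD r1, r1, #2: r1=13+2=15
CMP r1, #19  (cmp 15,19)
BLT start: taken
after LSL r4, r4, #1: r4=710<<1=1420
after LDR r2, [r0]: r2=M[220]=-5
after ADD r4, r4, r2: r4=1420+(-5)=1415
after ADD r0, r0, #4: r0=220+4=224
after ADD r1, r1, #2: r1=15+2=17
CMP r1, #19  (cmp 17,19)
BLT start: taken
after LSL r4, r4, #1: r4=1415<<1=2830
after LDR r2, [r0]: r2=M[224]=29
after ADD r4, r4, r2: r4=2830+29=2859
after ADD r0, r0, #4: r0=224+4=228
after ADD r1, r1, #2: r1=17+2=19
CMP r1, #19  (cmp 19,19)
BLT start: not taken
halt.
Total executed instructions: 54.

54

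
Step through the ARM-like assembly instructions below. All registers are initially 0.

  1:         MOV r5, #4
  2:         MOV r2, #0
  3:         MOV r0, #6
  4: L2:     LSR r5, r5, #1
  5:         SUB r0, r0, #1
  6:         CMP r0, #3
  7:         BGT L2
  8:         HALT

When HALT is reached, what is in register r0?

r5=4
r2=0
r0=6
r5=4>>1=2
r0=6-1=5
CMP r0, #3  (cmp 5,3)
BGT L2: taken
r5=2>>1=1
r0=5-1=4
CMP r0, #3  (cmp 4,3)
BGT L2: taken
r5=1>>1=0
r0=4-1=3
CMP r0, #3  (cmp 3,3)
BGT L2: not taken
halt.

3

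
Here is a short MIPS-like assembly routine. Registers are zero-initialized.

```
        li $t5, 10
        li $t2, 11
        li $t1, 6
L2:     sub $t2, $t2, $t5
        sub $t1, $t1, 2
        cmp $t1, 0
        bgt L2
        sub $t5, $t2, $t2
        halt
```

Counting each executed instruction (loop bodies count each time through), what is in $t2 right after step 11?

$t5=10
$t2=11
$t1=6
$t2=11-10=1
$t1=6-2=4
cmp $t1, 0  (cmp 4,0)
bgt L2: taken
$t2=1-10=-9
$t1=4-2=2
cmp $t1, 0  (cmp 2,0)
bgt L2: taken
After step 11: $t2 = -9.

-9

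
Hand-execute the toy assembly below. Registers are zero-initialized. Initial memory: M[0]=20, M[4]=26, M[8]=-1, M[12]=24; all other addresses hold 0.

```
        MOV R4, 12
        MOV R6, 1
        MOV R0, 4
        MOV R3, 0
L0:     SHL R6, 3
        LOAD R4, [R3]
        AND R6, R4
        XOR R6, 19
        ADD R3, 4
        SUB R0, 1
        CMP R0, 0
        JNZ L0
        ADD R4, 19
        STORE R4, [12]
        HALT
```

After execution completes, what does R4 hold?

R4=12
R6=1
R0=4
R3=0
R6=1<<3=8
R4=M[0]=20
R6=8&20=0
R6=0^19=19
R3=0+4=4
R0=4-1=3
CMP R0, 0  (cmp 3,0)
JNZ L0: taken
R6=19<<3=152
R4=M[4]=26
R6=152&26=24
R6=24^19=11
R3=4+4=8
R0=3-1=2
CMP R0, 0  (cmp 2,0)
JNZ L0: taken
R6=11<<3=88
R4=M[8]=-1
R6=88&(-1)=88
R6=88^19=75
R3=8+4=12
R0=2-1=1
CMP R0, 0  (cmp 1,0)
JNZ L0: taken
R6=75<<3=600
R4=M[12]=24
R6=600&24=24
R6=24^19=11
R3=12+4=16
R0=1-1=0
CMP R0, 0  (cmp 0,0)
JNZ L0: not taken
R4=24+19=43
STORE R4, [12] → M[12]=43
halt.

43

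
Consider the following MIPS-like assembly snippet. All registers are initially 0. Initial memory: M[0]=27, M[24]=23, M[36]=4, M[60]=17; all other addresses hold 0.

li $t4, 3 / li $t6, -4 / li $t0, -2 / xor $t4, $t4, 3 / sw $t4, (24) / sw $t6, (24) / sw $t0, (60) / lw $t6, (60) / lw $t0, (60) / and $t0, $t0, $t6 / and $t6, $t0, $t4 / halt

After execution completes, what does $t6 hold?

after li $t4, 3: $t4=3
after li $t6, -4: $t6=-4
after li $t0, -2: $t0=-2
after xor $t4, $t4, 3: $t4=3^3=0
sw $t4, (24) → M[24]=0
sw $t6, (24) → M[24]=-4
sw $t0, (60) → M[60]=-2
after lw $t6, (60): $t6=M[60]=-2
after lw $t0, (60): $t0=M[60]=-2
after and $t0, $t0, $t6: $t0=(-2)&(-2)=-2
after and $t6, $t0, $t4: $t6=(-2)&0=0
halt.

0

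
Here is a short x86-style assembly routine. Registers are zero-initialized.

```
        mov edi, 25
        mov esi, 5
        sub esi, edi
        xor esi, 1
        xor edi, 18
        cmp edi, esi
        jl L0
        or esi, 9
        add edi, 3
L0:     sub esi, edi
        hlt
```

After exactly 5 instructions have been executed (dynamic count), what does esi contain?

-19

edi=25
esi=5
esi=5-25=-20
esi=(-20)^1=-19
edi=25^18=11
After step 5: esi = -19.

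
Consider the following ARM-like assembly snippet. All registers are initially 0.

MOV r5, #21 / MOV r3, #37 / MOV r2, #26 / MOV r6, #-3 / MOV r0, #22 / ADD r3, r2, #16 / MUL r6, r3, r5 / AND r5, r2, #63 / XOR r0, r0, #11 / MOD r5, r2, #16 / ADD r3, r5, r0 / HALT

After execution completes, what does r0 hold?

after MOV r5, #21: r5=21
after MOV r3, #37: r3=37
after MOV r2, #26: r2=26
after MOV r6, #-3: r6=-3
after MOV r0, #22: r0=22
after ADD r3, r2, #16: r3=26+16=42
after MUL r6, r3, r5: r6=42*21=882
after AND r5, r2, #63: r5=26&63=26
after XOR r0, r0, #11: r0=22^11=29
after MOD r5, r2, #16: r5=26%16=10
after ADD r3, r5, r0: r3=10+29=39
halt.

29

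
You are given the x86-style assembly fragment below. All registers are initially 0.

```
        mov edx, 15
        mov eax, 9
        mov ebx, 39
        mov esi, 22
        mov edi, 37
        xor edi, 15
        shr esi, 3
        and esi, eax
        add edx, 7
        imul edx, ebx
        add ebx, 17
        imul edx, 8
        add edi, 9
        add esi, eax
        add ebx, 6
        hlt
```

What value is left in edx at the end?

6864

mov edx, 15 → edx=15
mov eax, 9 → eax=9
mov ebx, 39 → ebx=39
mov esi, 22 → esi=22
mov edi, 37 → edi=37
xor edi, 15 → edi=37^15=42
shr esi, 3 → esi=22>>3=2
and esi, eax → esi=2&9=0
add edx, 7 → edx=15+7=22
imul edx, ebx → edx=22*39=858
add ebx, 17 → ebx=39+17=56
imul edx, 8 → edx=858*8=6864
add edi, 9 → edi=42+9=51
add esi, eax → esi=0+9=9
add ebx, 6 → ebx=56+6=62
halt.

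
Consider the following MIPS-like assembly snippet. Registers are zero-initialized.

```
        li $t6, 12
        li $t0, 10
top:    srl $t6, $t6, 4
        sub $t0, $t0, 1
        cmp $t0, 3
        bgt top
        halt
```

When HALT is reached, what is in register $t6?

0

$t6=12
$t0=10
$t6=12>>4=0
$t0=10-1=9
cmp $t0, 3  (cmp 9,3)
bgt top: taken
$t6=0>>4=0
$t0=9-1=8
cmp $t0, 3  (cmp 8,3)
bgt top: taken
$t6=0>>4=0
$t0=8-1=7
cmp $t0, 3  (cmp 7,3)
bgt top: taken
$t6=0>>4=0
$t0=7-1=6
cmp $t0, 3  (cmp 6,3)
bgt top: taken
$t6=0>>4=0
$t0=6-1=5
cmp $t0, 3  (cmp 5,3)
bgt top: taken
$t6=0>>4=0
$t0=5-1=4
cmp $t0, 3  (cmp 4,3)
bgt top: taken
$t6=0>>4=0
$t0=4-1=3
cmp $t0, 3  (cmp 3,3)
bgt top: not taken
halt.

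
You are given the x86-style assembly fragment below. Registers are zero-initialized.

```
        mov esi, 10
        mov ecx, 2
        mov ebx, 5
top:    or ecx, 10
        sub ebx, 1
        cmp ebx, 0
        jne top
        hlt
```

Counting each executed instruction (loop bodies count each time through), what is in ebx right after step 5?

4

after mov esi, 10: esi=10
after mov ecx, 2: ecx=2
after mov ebx, 5: ebx=5
after or ecx, 10: ecx=2|10=10
after sub ebx, 1: ebx=5-1=4
After step 5: ebx = 4.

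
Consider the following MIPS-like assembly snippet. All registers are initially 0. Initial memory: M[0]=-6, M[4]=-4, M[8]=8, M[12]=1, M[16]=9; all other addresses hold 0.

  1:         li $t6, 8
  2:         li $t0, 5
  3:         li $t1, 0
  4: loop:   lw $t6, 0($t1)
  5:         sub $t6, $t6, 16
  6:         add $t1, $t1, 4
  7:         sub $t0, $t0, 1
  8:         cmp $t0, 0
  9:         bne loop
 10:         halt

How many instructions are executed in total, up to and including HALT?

34

li $t6, 8 → $t6=8
li $t0, 5 → $t0=5
li $t1, 0 → $t1=0
lw $t6, 0($t1) → $t6=M[0]=-6
sub $t6, $t6, 16 → $t6=(-6)-16=-22
add $t1, $t1, 4 → $t1=0+4=4
sub $t0, $t0, 1 → $t0=5-1=4
cmp $t0, 0  (cmp 4,0)
bne loop: taken
lw $t6, 0($t1) → $t6=M[4]=-4
sub $t6, $t6, 16 → $t6=(-4)-16=-20
add $t1, $t1, 4 → $t1=4+4=8
sub $t0, $t0, 1 → $t0=4-1=3
cmp $t0, 0  (cmp 3,0)
bne loop: taken
lw $t6, 0($t1) → $t6=M[8]=8
sub $t6, $t6, 16 → $t6=8-16=-8
add $t1, $t1, 4 → $t1=8+4=12
sub $t0, $t0, 1 → $t0=3-1=2
cmp $t0, 0  (cmp 2,0)
bne loop: taken
lw $t6, 0($t1) → $t6=M[12]=1
sub $t6, $t6, 16 → $t6=1-16=-15
add $t1, $t1, 4 → $t1=12+4=16
sub $t0, $t0, 1 → $t0=2-1=1
cmp $t0, 0  (cmp 1,0)
bne loop: taken
lw $t6, 0($t1) → $t6=M[16]=9
sub $t6, $t6, 16 → $t6=9-16=-7
add $t1, $t1, 4 → $t1=16+4=20
sub $t0, $t0, 1 → $t0=1-1=0
cmp $t0, 0  (cmp 0,0)
bne loop: not taken
halt.
Total executed instructions: 34.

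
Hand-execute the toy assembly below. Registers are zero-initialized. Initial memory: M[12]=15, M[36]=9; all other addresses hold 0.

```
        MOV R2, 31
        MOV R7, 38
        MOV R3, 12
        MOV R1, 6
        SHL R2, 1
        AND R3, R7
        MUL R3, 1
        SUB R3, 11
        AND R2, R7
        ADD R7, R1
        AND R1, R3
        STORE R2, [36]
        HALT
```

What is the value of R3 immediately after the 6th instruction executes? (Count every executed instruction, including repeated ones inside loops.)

4

R2=31
R7=38
R3=12
R1=6
R2=31<<1=62
R3=12&38=4
After step 6: R3 = 4.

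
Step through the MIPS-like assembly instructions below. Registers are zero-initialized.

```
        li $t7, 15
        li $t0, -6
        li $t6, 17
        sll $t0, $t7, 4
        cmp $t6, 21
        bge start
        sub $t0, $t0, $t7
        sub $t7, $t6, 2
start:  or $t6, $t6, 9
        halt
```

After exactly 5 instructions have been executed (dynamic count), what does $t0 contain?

240

li $t7, 15 → $t7=15
li $t0, -6 → $t0=-6
li $t6, 17 → $t6=17
sll $t0, $t7, 4 → $t0=15<<4=240
cmp $t6, 21  (cmp 17,21)
After step 5: $t0 = 240.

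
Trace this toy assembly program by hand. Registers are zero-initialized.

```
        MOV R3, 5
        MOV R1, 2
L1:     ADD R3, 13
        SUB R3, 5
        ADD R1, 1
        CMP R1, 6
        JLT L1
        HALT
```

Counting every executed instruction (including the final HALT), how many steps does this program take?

after MOV R3, 5: R3=5
after MOV R1, 2: R1=2
after ADD R3, 13: R3=5+13=18
after SUB R3, 5: R3=18-5=13
after ADD R1, 1: R1=2+1=3
CMP R1, 6  (cmp 3,6)
JLT L1: taken
after ADD R3, 13: R3=13+13=26
after SUB R3, 5: R3=26-5=21
after ADD R1, 1: R1=3+1=4
CMP R1, 6  (cmp 4,6)
JLT L1: taken
after ADD R3, 13: R3=21+13=34
after SUB R3, 5: R3=34-5=29
after ADD R1, 1: R1=4+1=5
CMP R1, 6  (cmp 5,6)
JLT L1: taken
after ADD R3, 13: R3=29+13=42
after SUB R3, 5: R3=42-5=37
after ADD R1, 1: R1=5+1=6
CMP R1, 6  (cmp 6,6)
JLT L1: not taken
halt.
Total executed instructions: 23.

23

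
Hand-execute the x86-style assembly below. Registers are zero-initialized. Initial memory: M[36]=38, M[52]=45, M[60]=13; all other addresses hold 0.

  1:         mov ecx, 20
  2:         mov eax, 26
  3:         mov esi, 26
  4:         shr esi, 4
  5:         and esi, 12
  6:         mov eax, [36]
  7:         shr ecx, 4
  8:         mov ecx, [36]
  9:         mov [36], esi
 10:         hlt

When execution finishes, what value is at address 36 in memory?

after mov ecx, 20: ecx=20
after mov eax, 26: eax=26
after mov esi, 26: esi=26
after shr esi, 4: esi=26>>4=1
after and esi, 12: esi=1&12=0
after mov eax, [36]: eax=M[36]=38
after shr ecx, 4: ecx=20>>4=1
after mov ecx, [36]: ecx=M[36]=38
mov [36], esi → M[36]=0
halt.

0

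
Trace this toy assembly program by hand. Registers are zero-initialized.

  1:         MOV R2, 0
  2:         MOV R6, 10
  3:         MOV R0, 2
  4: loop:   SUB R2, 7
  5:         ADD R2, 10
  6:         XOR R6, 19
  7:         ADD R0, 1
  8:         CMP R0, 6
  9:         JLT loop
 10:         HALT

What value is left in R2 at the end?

after MOV R2, 0: R2=0
after MOV R6, 10: R6=10
after MOV R0, 2: R0=2
after SUB R2, 7: R2=0-7=-7
after ADD R2, 10: R2=(-7)+10=3
after XOR R6, 19: R6=10^19=25
after ADD R0, 1: R0=2+1=3
CMP R0, 6  (cmp 3,6)
JLT loop: taken
after SUB R2, 7: R2=3-7=-4
after ADD R2, 10: R2=(-4)+10=6
after XOR R6, 19: R6=25^19=10
after ADD R0, 1: R0=3+1=4
CMP R0, 6  (cmp 4,6)
JLT loop: taken
after SUB R2, 7: R2=6-7=-1
after ADD R2, 10: R2=(-1)+10=9
after XOR R6, 19: R6=10^19=25
after ADD R0, 1: R0=4+1=5
CMP R0, 6  (cmp 5,6)
JLT loop: taken
after SUB R2, 7: R2=9-7=2
after ADD R2, 10: R2=2+10=12
after XOR R6, 19: R6=25^19=10
after ADD R0, 1: R0=5+1=6
CMP R0, 6  (cmp 6,6)
JLT loop: not taken
halt.

12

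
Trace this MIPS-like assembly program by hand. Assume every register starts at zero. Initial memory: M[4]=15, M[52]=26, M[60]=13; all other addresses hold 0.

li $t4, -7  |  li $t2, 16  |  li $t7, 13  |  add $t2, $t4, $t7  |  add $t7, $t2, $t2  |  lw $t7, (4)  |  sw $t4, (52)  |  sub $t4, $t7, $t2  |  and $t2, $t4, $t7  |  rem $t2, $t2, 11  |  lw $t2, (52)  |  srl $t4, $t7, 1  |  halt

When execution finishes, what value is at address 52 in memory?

-7

$t4=-7
$t2=16
$t7=13
$t2=(-7)+13=6
$t7=6+6=12
$t7=M[4]=15
sw $t4, (52) → M[52]=-7
$t4=15-6=9
$t2=9&15=9
$t2=9%11=9
$t2=M[52]=-7
$t4=15>>1=7
halt.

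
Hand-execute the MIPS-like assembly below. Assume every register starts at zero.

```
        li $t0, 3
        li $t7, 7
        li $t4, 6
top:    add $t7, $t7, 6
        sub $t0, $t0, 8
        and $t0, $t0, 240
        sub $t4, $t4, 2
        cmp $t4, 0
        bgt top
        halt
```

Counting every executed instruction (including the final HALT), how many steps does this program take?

li $t0, 3 → $t0=3
li $t7, 7 → $t7=7
li $t4, 6 → $t4=6
add $t7, $t7, 6 → $t7=7+6=13
sub $t0, $t0, 8 → $t0=3-8=-5
and $t0, $t0, 240 → $t0=(-5)&240=240
sub $t4, $t4, 2 → $t4=6-2=4
cmp $t4, 0  (cmp 4,0)
bgt top: taken
add $t7, $t7, 6 → $t7=13+6=19
sub $t0, $t0, 8 → $t0=240-8=232
and $t0, $t0, 240 → $t0=232&240=224
sub $t4, $t4, 2 → $t4=4-2=2
cmp $t4, 0  (cmp 2,0)
bgt top: taken
add $t7, $t7, 6 → $t7=19+6=25
sub $t0, $t0, 8 → $t0=224-8=216
and $t0, $t0, 240 → $t0=216&240=208
sub $t4, $t4, 2 → $t4=2-2=0
cmp $t4, 0  (cmp 0,0)
bgt top: not taken
halt.
Total executed instructions: 22.

22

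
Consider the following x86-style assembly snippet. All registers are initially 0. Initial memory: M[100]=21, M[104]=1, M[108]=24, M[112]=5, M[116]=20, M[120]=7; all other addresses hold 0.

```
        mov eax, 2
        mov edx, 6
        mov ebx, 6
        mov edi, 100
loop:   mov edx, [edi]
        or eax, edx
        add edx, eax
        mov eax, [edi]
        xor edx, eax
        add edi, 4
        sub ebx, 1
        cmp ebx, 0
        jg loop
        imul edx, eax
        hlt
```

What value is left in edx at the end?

175

eax=2
edx=6
ebx=6
edi=100
edx=M[100]=21
eax=2|21=23
edx=21+23=44
eax=M[100]=21
edx=44^21=57
edi=100+4=104
ebx=6-1=5
cmp ebx, 0  (cmp 5,0)
jg loop: taken
edx=M[104]=1
eax=21|1=21
edx=1+21=22
eax=M[104]=1
edx=22^1=23
edi=104+4=108
ebx=5-1=4
cmp ebx, 0  (cmp 4,0)
jg loop: taken
edx=M[108]=24
eax=1|24=25
edx=24+25=49
eax=M[108]=24
edx=49^24=41
edi=108+4=112
ebx=4-1=3
cmp ebx, 0  (cmp 3,0)
jg loop: taken
edx=M[112]=5
eax=24|5=29
edx=5+29=34
eax=M[112]=5
edx=34^5=39
edi=112+4=116
ebx=3-1=2
cmp ebx, 0  (cmp 2,0)
jg loop: taken
edx=M[116]=20
eax=5|20=21
edx=20+21=41
eax=M[116]=20
edx=41^20=61
edi=116+4=120
ebx=2-1=1
cmp ebx, 0  (cmp 1,0)
jg loop: taken
edx=M[120]=7
eax=20|7=23
edx=7+23=30
eax=M[120]=7
edx=30^7=25
edi=120+4=124
ebx=1-1=0
cmp ebx, 0  (cmp 0,0)
jg loop: not taken
edx=25*7=175
halt.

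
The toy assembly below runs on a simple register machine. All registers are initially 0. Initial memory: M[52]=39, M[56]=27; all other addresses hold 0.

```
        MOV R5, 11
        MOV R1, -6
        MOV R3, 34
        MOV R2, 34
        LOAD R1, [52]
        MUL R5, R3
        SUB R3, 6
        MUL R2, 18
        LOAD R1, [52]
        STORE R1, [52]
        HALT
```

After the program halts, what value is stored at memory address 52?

39

R5=11
R1=-6
R3=34
R2=34
R1=M[52]=39
R5=11*34=374
R3=34-6=28
R2=34*18=612
R1=M[52]=39
STORE R1, [52] → M[52]=39
halt.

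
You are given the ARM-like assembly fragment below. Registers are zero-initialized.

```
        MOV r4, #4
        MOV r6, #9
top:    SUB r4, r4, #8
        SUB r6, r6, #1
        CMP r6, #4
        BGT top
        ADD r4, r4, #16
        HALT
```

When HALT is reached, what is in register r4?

r4=4
r6=9
r4=4-8=-4
r6=9-1=8
CMP r6, #4  (cmp 8,4)
BGT top: taken
r4=(-4)-8=-12
r6=8-1=7
CMP r6, #4  (cmp 7,4)
BGT top: taken
r4=(-12)-8=-20
r6=7-1=6
CMP r6, #4  (cmp 6,4)
BGT top: taken
r4=(-20)-8=-28
r6=6-1=5
CMP r6, #4  (cmp 5,4)
BGT top: taken
r4=(-28)-8=-36
r6=5-1=4
CMP r6, #4  (cmp 4,4)
BGT top: not taken
r4=(-36)+16=-20
halt.

-20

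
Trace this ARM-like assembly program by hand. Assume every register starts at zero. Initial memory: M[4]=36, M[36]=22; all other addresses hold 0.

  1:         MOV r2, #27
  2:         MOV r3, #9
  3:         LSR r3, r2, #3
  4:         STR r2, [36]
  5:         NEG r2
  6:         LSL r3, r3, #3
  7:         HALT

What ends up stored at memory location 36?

MOV r2, #27 → r2=27
MOV r3, #9 → r3=9
LSR r3, r2, #3 → r3=27>>3=3
STR r2, [36] → M[36]=27
NEG r2 → r2=-(27)=-27
LSL r3, r3, #3 → r3=3<<3=24
halt.

27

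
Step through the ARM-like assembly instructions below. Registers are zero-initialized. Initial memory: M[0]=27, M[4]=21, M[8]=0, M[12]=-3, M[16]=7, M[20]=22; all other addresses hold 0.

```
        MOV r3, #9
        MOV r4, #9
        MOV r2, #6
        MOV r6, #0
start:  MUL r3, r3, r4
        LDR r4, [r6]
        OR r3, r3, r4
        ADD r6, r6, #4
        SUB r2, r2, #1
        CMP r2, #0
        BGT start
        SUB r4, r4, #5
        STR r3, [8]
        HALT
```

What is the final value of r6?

r3=9
r4=9
r2=6
r6=0
r3=9*9=81
r4=M[0]=27
r3=81|27=91
r6=0+4=4
r2=6-1=5
CMP r2, #0  (cmp 5,0)
BGT start: taken
r3=91*27=2457
r4=M[4]=21
r3=2457|21=2461
r6=4+4=8
r2=5-1=4
CMP r2, #0  (cmp 4,0)
BGT start: taken
r3=2461*21=51681
r4=M[8]=0
r3=51681|0=51681
r6=8+4=12
r2=4-1=3
CMP r2, #0  (cmp 3,0)
BGT start: taken
r3=51681*0=0
r4=M[12]=-3
r3=0|(-3)=-3
r6=12+4=16
r2=3-1=2
CMP r2, #0  (cmp 2,0)
BGT start: taken
r3=(-3)*(-3)=9
r4=M[16]=7
r3=9|7=15
r6=16+4=20
r2=2-1=1
CMP r2, #0  (cmp 1,0)
BGT start: taken
r3=15*7=105
r4=M[20]=22
r3=105|22=127
r6=20+4=24
r2=1-1=0
CMP r2, #0  (cmp 0,0)
BGT start: not taken
r4=22-5=17
STR r3, [8] → M[8]=127
halt.

24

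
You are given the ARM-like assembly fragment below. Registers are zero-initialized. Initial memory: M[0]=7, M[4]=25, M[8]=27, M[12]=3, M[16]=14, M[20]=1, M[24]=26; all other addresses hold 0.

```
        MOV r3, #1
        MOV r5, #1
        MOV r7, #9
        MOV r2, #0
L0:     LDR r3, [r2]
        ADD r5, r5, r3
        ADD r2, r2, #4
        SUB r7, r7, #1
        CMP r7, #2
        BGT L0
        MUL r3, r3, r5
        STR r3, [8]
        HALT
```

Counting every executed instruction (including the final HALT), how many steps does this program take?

49

MOV r3, #1 → r3=1
MOV r5, #1 → r5=1
MOV r7, #9 → r7=9
MOV r2, #0 → r2=0
LDR r3, [r2] → r3=M[0]=7
ADD r5, r5, r3 → r5=1+7=8
ADD r2, r2, #4 → r2=0+4=4
SUB r7, r7, #1 → r7=9-1=8
CMP r7, #2  (cmp 8,2)
BGT L0: taken
LDR r3, [r2] → r3=M[4]=25
ADD r5, r5, r3 → r5=8+25=33
ADD r2, r2, #4 → r2=4+4=8
SUB r7, r7, #1 → r7=8-1=7
CMP r7, #2  (cmp 7,2)
BGT L0: taken
LDR r3, [r2] → r3=M[8]=27
ADD r5, r5, r3 → r5=33+27=60
ADD r2, r2, #4 → r2=8+4=12
SUB r7, r7, #1 → r7=7-1=6
CMP r7, #2  (cmp 6,2)
BGT L0: taken
LDR r3, [r2] → r3=M[12]=3
ADD r5, r5, r3 → r5=60+3=63
ADD r2, r2, #4 → r2=12+4=16
SUB r7, r7, #1 → r7=6-1=5
CMP r7, #2  (cmp 5,2)
BGT L0: taken
LDR r3, [r2] → r3=M[16]=14
ADD r5, r5, r3 → r5=63+14=77
ADD r2, r2, #4 → r2=16+4=20
SUB r7, r7, #1 → r7=5-1=4
CMP r7, #2  (cmp 4,2)
BGT L0: taken
LDR r3, [r2] → r3=M[20]=1
ADD r5, r5, r3 → r5=77+1=78
ADD r2, r2, #4 → r2=20+4=24
SUB r7, r7, #1 → r7=4-1=3
CMP r7, #2  (cmp 3,2)
BGT L0: taken
LDR r3, [r2] → r3=M[24]=26
ADD r5, r5, r3 → r5=78+26=104
ADD r2, r2, #4 → r2=24+4=28
SUB r7, r7, #1 → r7=3-1=2
CMP r7, #2  (cmp 2,2)
BGT L0: not taken
MUL r3, r3, r5 → r3=26*104=2704
STR r3, [8] → M[8]=2704
halt.
Total executed instructions: 49.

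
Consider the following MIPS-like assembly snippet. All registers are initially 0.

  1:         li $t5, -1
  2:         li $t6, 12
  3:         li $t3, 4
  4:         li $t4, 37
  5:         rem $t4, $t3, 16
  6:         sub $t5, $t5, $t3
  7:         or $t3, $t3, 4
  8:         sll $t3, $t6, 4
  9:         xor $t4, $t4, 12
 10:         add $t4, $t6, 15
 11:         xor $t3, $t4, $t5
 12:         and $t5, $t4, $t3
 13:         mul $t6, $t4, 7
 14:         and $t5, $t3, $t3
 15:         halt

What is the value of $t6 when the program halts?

189

$t5=-1
$t6=12
$t3=4
$t4=37
$t4=4%16=4
$t5=(-1)-4=-5
$t3=4|4=4
$t3=12<<4=192
$t4=4^12=8
$t4=12+15=27
$t3=27^(-5)=-32
$t5=27&(-32)=0
$t6=27*7=189
$t5=(-32)&(-32)=-32
halt.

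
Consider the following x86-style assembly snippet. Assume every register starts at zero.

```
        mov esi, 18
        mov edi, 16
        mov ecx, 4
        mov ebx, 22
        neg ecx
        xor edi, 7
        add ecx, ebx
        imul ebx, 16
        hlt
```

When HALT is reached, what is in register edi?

esi=18
edi=16
ecx=4
ebx=22
ecx=-(4)=-4
edi=16^7=23
ecx=(-4)+22=18
ebx=22*16=352
halt.

23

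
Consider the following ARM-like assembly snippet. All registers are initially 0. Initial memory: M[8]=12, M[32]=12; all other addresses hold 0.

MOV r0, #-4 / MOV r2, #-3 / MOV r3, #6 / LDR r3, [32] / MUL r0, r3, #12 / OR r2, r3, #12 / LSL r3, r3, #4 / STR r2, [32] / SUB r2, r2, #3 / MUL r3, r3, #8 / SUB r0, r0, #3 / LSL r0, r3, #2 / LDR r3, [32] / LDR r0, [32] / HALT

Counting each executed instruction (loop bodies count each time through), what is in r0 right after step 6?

MOV r0, #-4 → r0=-4
MOV r2, #-3 → r2=-3
MOV r3, #6 → r3=6
LDR r3, [32] → r3=M[32]=12
MUL r0, r3, #12 → r0=12*12=144
OR r2, r3, #12 → r2=12|12=12
After step 6: r0 = 144.

144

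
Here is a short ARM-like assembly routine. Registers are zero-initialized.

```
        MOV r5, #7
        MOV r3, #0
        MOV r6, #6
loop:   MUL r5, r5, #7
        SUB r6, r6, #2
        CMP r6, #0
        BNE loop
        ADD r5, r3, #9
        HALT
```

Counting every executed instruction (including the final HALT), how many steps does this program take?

r5=7
r3=0
r6=6
r5=7*7=49
r6=6-2=4
CMP r6, #0  (cmp 4,0)
BNE loop: taken
r5=49*7=343
r6=4-2=2
CMP r6, #0  (cmp 2,0)
BNE loop: taken
r5=343*7=2401
r6=2-2=0
CMP r6, #0  (cmp 0,0)
BNE loop: not taken
r5=0+9=9
halt.
Total executed instructions: 17.

17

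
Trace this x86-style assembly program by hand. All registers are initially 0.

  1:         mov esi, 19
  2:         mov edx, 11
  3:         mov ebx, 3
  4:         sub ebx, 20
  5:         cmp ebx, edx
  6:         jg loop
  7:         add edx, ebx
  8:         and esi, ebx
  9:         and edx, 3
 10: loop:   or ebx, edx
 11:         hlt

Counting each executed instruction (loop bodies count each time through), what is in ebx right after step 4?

-17

mov esi, 19 → esi=19
mov edx, 11 → edx=11
mov ebx, 3 → ebx=3
sub ebx, 20 → ebx=3-20=-17
After step 4: ebx = -17.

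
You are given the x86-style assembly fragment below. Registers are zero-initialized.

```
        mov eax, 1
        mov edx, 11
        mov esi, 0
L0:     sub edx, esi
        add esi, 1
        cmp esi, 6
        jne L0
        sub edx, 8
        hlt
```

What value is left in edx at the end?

-12

mov eax, 1 → eax=1
mov edx, 11 → edx=11
mov esi, 0 → esi=0
sub edx, esi → edx=11-0=11
add esi, 1 → esi=0+1=1
cmp esi, 6  (cmp 1,6)
jne L0: taken
sub edx, esi → edx=11-1=10
add esi, 1 → esi=1+1=2
cmp esi, 6  (cmp 2,6)
jne L0: taken
sub edx, esi → edx=10-2=8
add esi, 1 → esi=2+1=3
cmp esi, 6  (cmp 3,6)
jne L0: taken
sub edx, esi → edx=8-3=5
add esi, 1 → esi=3+1=4
cmp esi, 6  (cmp 4,6)
jne L0: taken
sub edx, esi → edx=5-4=1
add esi, 1 → esi=4+1=5
cmp esi, 6  (cmp 5,6)
jne L0: taken
sub edx, esi → edx=1-5=-4
add esi, 1 → esi=5+1=6
cmp esi, 6  (cmp 6,6)
jne L0: not taken
sub edx, 8 → edx=(-4)-8=-12
halt.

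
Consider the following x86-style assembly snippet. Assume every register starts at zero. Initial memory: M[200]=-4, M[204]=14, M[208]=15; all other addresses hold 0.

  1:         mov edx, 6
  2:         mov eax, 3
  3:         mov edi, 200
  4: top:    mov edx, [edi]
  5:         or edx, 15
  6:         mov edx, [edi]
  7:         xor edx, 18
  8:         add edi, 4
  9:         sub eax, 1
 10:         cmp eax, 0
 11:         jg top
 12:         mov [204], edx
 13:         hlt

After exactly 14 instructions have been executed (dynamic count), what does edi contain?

204

edx=6
eax=3
edi=200
edx=M[200]=-4
edx=(-4)|15=-1
edx=M[200]=-4
edx=(-4)^18=-18
edi=200+4=204
eax=3-1=2
cmp eax, 0  (cmp 2,0)
jg top: taken
edx=M[204]=14
edx=14|15=15
edx=M[204]=14
After step 14: edi = 204.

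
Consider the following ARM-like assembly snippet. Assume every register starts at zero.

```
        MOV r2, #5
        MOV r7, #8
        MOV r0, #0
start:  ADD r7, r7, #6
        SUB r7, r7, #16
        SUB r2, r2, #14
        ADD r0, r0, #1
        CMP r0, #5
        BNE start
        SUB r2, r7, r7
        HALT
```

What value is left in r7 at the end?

MOV r2, #5 → r2=5
MOV r7, #8 → r7=8
MOV r0, #0 → r0=0
ADD r7, r7, #6 → r7=8+6=14
SUB r7, r7, #16 → r7=14-16=-2
SUB r2, r2, #14 → r2=5-14=-9
ADD r0, r0, #1 → r0=0+1=1
CMP r0, #5  (cmp 1,5)
BNE start: taken
ADD r7, r7, #6 → r7=(-2)+6=4
SUB r7, r7, #16 → r7=4-16=-12
SUB r2, r2, #14 → r2=(-9)-14=-23
ADD r0, r0, #1 → r0=1+1=2
CMP r0, #5  (cmp 2,5)
BNE start: taken
ADD r7, r7, #6 → r7=(-12)+6=-6
SUB r7, r7, #16 → r7=(-6)-16=-22
SUB r2, r2, #14 → r2=(-23)-14=-37
ADD r0, r0, #1 → r0=2+1=3
CMP r0, #5  (cmp 3,5)
BNE start: taken
ADD r7, r7, #6 → r7=(-22)+6=-16
SUB r7, r7, #16 → r7=(-16)-16=-32
SUB r2, r2, #14 → r2=(-37)-14=-51
ADD r0, r0, #1 → r0=3+1=4
CMP r0, #5  (cmp 4,5)
BNE start: taken
ADD r7, r7, #6 → r7=(-32)+6=-26
SUB r7, r7, #16 → r7=(-26)-16=-42
SUB r2, r2, #14 → r2=(-51)-14=-65
ADD r0, r0, #1 → r0=4+1=5
CMP r0, #5  (cmp 5,5)
BNE start: not taken
SUB r2, r7, r7 → r2=(-42)-(-42)=0
halt.

-42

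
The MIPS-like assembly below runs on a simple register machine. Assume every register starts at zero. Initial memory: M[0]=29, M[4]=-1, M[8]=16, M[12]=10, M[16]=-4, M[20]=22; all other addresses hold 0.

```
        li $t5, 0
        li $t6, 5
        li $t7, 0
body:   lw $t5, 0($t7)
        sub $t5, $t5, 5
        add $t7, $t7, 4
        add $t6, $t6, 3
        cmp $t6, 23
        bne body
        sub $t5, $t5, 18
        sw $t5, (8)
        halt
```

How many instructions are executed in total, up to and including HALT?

42

$t5=0
$t6=5
$t7=0
$t5=M[0]=29
$t5=29-5=24
$t7=0+4=4
$t6=5+3=8
cmp $t6, 23  (cmp 8,23)
bne body: taken
$t5=M[4]=-1
$t5=(-1)-5=-6
$t7=4+4=8
$t6=8+3=11
cmp $t6, 23  (cmp 11,23)
bne body: taken
$t5=M[8]=16
$t5=16-5=11
$t7=8+4=12
$t6=11+3=14
cmp $t6, 23  (cmp 14,23)
bne body: taken
$t5=M[12]=10
$t5=10-5=5
$t7=12+4=16
$t6=14+3=17
cmp $t6, 23  (cmp 17,23)
bne body: taken
$t5=M[16]=-4
$t5=(-4)-5=-9
$t7=16+4=20
$t6=17+3=20
cmp $t6, 23  (cmp 20,23)
bne body: taken
$t5=M[20]=22
$t5=22-5=17
$t7=20+4=24
$t6=20+3=23
cmp $t6, 23  (cmp 23,23)
bne body: not taken
$t5=17-18=-1
sw $t5, (8) → M[8]=-1
halt.
Total executed instructions: 42.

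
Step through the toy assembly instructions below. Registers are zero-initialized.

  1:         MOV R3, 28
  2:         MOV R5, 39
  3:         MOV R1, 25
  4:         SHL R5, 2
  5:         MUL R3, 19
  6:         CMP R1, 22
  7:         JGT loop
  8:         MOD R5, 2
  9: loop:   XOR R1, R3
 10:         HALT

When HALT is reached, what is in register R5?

156

MOV R3, 28 → R3=28
MOV R5, 39 → R5=39
MOV R1, 25 → R1=25
SHL R5, 2 → R5=39<<2=156
MUL R3, 19 → R3=28*19=532
CMP R1, 22  (cmp 25,22)
JGT loop: taken
XOR R1, R3 → R1=25^532=525
halt.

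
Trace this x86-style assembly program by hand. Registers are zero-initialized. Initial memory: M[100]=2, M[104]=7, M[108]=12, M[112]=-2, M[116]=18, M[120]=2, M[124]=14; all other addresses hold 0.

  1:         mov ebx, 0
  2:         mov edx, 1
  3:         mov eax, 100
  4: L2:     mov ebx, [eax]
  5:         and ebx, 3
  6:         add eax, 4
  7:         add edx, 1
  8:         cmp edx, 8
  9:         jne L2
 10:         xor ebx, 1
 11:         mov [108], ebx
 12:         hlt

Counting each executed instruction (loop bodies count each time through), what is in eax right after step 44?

after mov ebx, 0: ebx=0
after mov edx, 1: edx=1
after mov eax, 100: eax=100
after mov ebx, [eax]: ebx=M[100]=2
after and ebx, 3: ebx=2&3=2
after add eax, 4: eax=100+4=104
after add edx, 1: edx=1+1=2
cmp edx, 8  (cmp 2,8)
jne L2: taken
after mov ebx, [eax]: ebx=M[104]=7
after and ebx, 3: ebx=7&3=3
after add eax, 4: eax=104+4=108
after add edx, 1: edx=2+1=3
cmp edx, 8  (cmp 3,8)
jne L2: taken
after mov ebx, [eax]: ebx=M[108]=12
after and ebx, 3: ebx=12&3=0
after add eax, 4: eax=108+4=112
after add edx, 1: edx=3+1=4
cmp edx, 8  (cmp 4,8)
jne L2: taken
after mov ebx, [eax]: ebx=M[112]=-2
after and ebx, 3: ebx=(-2)&3=2
after add eax, 4: eax=112+4=116
after add edx, 1: edx=4+1=5
cmp edx, 8  (cmp 5,8)
jne L2: taken
after mov ebx, [eax]: ebx=M[116]=18
after and ebx, 3: ebx=18&3=2
after add eax, 4: eax=116+4=120
after add edx, 1: edx=5+1=6
cmp edx, 8  (cmp 6,8)
jne L2: taken
after mov ebx, [eax]: ebx=M[120]=2
after and ebx, 3: ebx=2&3=2
after add eax, 4: eax=120+4=124
after add edx, 1: edx=6+1=7
cmp edx, 8  (cmp 7,8)
jne L2: taken
after mov ebx, [eax]: ebx=M[124]=14
after and ebx, 3: ebx=14&3=2
after add eax, 4: eax=124+4=128
after add edx, 1: edx=7+1=8
cmp edx, 8  (cmp 8,8)
After step 44: eax = 128.

128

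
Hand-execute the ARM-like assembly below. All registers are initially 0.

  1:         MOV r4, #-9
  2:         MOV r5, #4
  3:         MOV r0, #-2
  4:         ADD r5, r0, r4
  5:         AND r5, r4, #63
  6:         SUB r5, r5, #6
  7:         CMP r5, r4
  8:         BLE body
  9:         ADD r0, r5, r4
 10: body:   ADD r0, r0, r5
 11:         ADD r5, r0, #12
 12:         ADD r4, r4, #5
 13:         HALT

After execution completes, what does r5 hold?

101

MOV r4, #-9 → r4=-9
MOV r5, #4 → r5=4
MOV r0, #-2 → r0=-2
ADD r5, r0, r4 → r5=(-2)+(-9)=-11
AND r5, r4, #63 → r5=(-9)&63=55
SUB r5, r5, #6 → r5=55-6=49
CMP r5, r4  (cmp 49,-9)
BLE body: not taken
ADD r0, r5, r4 → r0=49+(-9)=40
ADD r0, r0, r5 → r0=40+49=89
ADD r5, r0, #12 → r5=89+12=101
ADD r4, r4, #5 → r4=(-9)+5=-4
halt.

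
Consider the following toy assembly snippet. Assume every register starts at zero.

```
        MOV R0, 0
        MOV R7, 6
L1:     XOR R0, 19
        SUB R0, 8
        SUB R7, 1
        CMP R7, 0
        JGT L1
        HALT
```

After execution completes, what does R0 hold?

-16

R0=0
R7=6
R0=0^19=19
R0=19-8=11
R7=6-1=5
CMP R7, 0  (cmp 5,0)
JGT L1: taken
R0=11^19=24
R0=24-8=16
R7=5-1=4
CMP R7, 0  (cmp 4,0)
JGT L1: taken
R0=16^19=3
R0=3-8=-5
R7=4-1=3
CMP R7, 0  (cmp 3,0)
JGT L1: taken
R0=(-5)^19=-24
R0=(-24)-8=-32
R7=3-1=2
CMP R7, 0  (cmp 2,0)
JGT L1: taken
R0=(-32)^19=-13
R0=(-13)-8=-21
R7=2-1=1
CMP R7, 0  (cmp 1,0)
JGT L1: taken
R0=(-21)^19=-8
R0=(-8)-8=-16
R7=1-1=0
CMP R7, 0  (cmp 0,0)
JGT L1: not taken
halt.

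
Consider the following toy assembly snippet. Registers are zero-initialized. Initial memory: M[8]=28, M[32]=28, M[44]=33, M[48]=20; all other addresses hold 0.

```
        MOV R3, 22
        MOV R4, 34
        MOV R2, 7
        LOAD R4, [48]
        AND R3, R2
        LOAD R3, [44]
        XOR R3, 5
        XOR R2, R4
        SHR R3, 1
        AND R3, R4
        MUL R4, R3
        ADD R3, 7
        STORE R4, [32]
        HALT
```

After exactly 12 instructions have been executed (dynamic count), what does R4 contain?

320

MOV R3, 22 → R3=22
MOV R4, 34 → R4=34
MOV R2, 7 → R2=7
LOAD R4, [48] → R4=M[48]=20
AND R3, R2 → R3=22&7=6
LOAD R3, [44] → R3=M[44]=33
XOR R3, 5 → R3=33^5=36
XOR R2, R4 → R2=7^20=19
SHR R3, 1 → R3=36>>1=18
AND R3, R4 → R3=18&20=16
MUL R4, R3 → R4=20*16=320
ADD R3, 7 → R3=16+7=23
After step 12: R4 = 320.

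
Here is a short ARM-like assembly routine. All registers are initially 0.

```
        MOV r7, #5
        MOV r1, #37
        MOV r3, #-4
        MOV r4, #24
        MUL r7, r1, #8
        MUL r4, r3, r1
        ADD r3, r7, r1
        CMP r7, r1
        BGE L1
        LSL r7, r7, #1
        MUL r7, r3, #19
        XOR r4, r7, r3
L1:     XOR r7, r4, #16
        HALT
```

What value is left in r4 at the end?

r7=5
r1=37
r3=-4
r4=24
r7=37*8=296
r4=(-4)*37=-148
r3=296+37=333
CMP r7, r1  (cmp 296,37)
BGE L1: taken
r7=(-148)^16=-132
halt.

-148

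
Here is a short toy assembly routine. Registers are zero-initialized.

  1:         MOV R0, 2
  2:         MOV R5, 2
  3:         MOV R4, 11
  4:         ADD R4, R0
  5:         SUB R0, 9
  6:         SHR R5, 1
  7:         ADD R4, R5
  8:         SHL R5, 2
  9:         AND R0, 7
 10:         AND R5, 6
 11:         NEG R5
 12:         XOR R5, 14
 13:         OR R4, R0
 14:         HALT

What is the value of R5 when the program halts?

R0=2
R5=2
R4=11
R4=11+2=13
R0=2-9=-7
R5=2>>1=1
R4=13+1=14
R5=1<<2=4
R0=(-7)&7=1
R5=4&6=4
R5=-(4)=-4
R5=(-4)^14=-14
R4=14|1=15
halt.

-14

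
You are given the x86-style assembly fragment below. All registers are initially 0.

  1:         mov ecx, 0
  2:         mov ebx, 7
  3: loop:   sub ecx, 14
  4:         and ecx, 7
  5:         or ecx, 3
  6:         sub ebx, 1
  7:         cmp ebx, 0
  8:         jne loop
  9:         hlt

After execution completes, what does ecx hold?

after mov ecx, 0: ecx=0
after mov ebx, 7: ebx=7
after sub ecx, 14: ecx=0-14=-14
after and ecx, 7: ecx=(-14)&7=2
after or ecx, 3: ecx=2|3=3
after sub ebx, 1: ebx=7-1=6
cmp ebx, 0  (cmp 6,0)
jne loop: taken
after sub ecx, 14: ecx=3-14=-11
after and ecx, 7: ecx=(-11)&7=5
after or ecx, 3: ecx=5|3=7
after sub ebx, 1: ebx=6-1=5
cmp ebx, 0  (cmp 5,0)
jne loop: taken
after sub ecx, 14: ecx=7-14=-7
after and ecx, 7: ecx=(-7)&7=1
after or ecx, 3: ecx=1|3=3
after sub ebx, 1: ebx=5-1=4
cmp ebx, 0  (cmp 4,0)
jne loop: taken
after sub ecx, 14: ecx=3-14=-11
after and ecx, 7: ecx=(-11)&7=5
after or ecx, 3: ecx=5|3=7
after sub ebx, 1: ebx=4-1=3
cmp ebx, 0  (cmp 3,0)
jne loop: taken
after sub ecx, 14: ecx=7-14=-7
after and ecx, 7: ecx=(-7)&7=1
after or ecx, 3: ecx=1|3=3
after sub ebx, 1: ebx=3-1=2
cmp ebx, 0  (cmp 2,0)
jne loop: taken
after sub ecx, 14: ecx=3-14=-11
after and ecx, 7: ecx=(-11)&7=5
after or ecx, 3: ecx=5|3=7
after sub ebx, 1: ebx=2-1=1
cmp ebx, 0  (cmp 1,0)
jne loop: taken
after sub ecx, 14: ecx=7-14=-7
after and ecx, 7: ecx=(-7)&7=1
after or ecx, 3: ecx=1|3=3
after sub ebx, 1: ebx=1-1=0
cmp ebx, 0  (cmp 0,0)
jne loop: not taken
halt.

3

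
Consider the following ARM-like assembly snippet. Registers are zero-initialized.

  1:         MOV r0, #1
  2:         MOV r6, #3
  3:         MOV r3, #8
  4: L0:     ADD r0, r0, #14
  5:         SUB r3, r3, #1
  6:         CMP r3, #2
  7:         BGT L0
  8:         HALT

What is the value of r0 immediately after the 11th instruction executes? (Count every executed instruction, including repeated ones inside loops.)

r0=1
r6=3
r3=8
r0=1+14=15
r3=8-1=7
CMP r3, #2  (cmp 7,2)
BGT L0: taken
r0=15+14=29
r3=7-1=6
CMP r3, #2  (cmp 6,2)
BGT L0: taken
After step 11: r0 = 29.

29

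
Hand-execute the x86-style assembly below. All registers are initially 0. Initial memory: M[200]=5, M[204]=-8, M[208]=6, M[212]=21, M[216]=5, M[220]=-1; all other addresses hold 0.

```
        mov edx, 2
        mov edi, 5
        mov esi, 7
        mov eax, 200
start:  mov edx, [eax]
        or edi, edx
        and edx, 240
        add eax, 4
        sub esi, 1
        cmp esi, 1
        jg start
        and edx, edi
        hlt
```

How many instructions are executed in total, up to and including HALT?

after mov edx, 2: edx=2
after mov edi, 5: edi=5
after mov esi, 7: esi=7
after mov eax, 200: eax=200
after mov edx, [eax]: edx=M[200]=5
after or edi, edx: edi=5|5=5
after and edx, 240: edx=5&240=0
after add eax, 4: eax=200+4=204
after sub esi, 1: esi=7-1=6
cmp esi, 1  (cmp 6,1)
jg start: taken
after mov edx, [eax]: edx=M[204]=-8
after or edi, edx: edi=5|(-8)=-3
after and edx, 240: edx=(-8)&240=240
after add eax, 4: eax=204+4=208
after sub esi, 1: esi=6-1=5
cmp esi, 1  (cmp 5,1)
jg start: taken
after mov edx, [eax]: edx=M[208]=6
after or edi, edx: edi=(-3)|6=-1
after and edx, 240: edx=6&240=0
after add eax, 4: eax=208+4=212
after sub esi, 1: esi=5-1=4
cmp esi, 1  (cmp 4,1)
jg start: taken
after mov edx, [eax]: edx=M[212]=21
after or edi, edx: edi=(-1)|21=-1
after and edx, 240: edx=21&240=16
after add eax, 4: eax=212+4=216
after sub esi, 1: esi=4-1=3
cmp esi, 1  (cmp 3,1)
jg start: taken
after mov edx, [eax]: edx=M[216]=5
after or edi, edx: edi=(-1)|5=-1
after and edx, 240: edx=5&240=0
after add eax, 4: eax=216+4=220
after sub esi, 1: esi=3-1=2
cmp esi, 1  (cmp 2,1)
jg start: taken
after mov edx, [eax]: edx=M[220]=-1
after or edi, edx: edi=(-1)|(-1)=-1
after and edx, 240: edx=(-1)&240=240
after add eax, 4: eax=220+4=224
after sub esi, 1: esi=2-1=1
cmp esi, 1  (cmp 1,1)
jg start: not taken
after and edx, edi: edx=240&(-1)=240
halt.
Total executed instructions: 48.

48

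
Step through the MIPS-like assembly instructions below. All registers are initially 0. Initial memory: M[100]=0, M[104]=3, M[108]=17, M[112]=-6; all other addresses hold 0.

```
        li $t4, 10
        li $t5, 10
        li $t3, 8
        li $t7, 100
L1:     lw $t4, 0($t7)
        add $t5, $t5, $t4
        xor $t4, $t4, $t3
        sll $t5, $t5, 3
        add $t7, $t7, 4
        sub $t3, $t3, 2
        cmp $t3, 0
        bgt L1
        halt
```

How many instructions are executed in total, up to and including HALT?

li $t4, 10 → $t4=10
li $t5, 10 → $t5=10
li $t3, 8 → $t3=8
li $t7, 100 → $t7=100
lw $t4, 0($t7) → $t4=M[100]=0
add $t5, $t5, $t4 → $t5=10+0=10
xor $t4, $t4, $t3 → $t4=0^8=8
sll $t5, $t5, 3 → $t5=10<<3=80
add $t7, $t7, 4 → $t7=100+4=104
sub $t3, $t3, 2 → $t3=8-2=6
cmp $t3, 0  (cmp 6,0)
bgt L1: taken
lw $t4, 0($t7) → $t4=M[104]=3
add $t5, $t5, $t4 → $t5=80+3=83
xor $t4, $t4, $t3 → $t4=3^6=5
sll $t5, $t5, 3 → $t5=83<<3=664
add $t7, $t7, 4 → $t7=104+4=108
sub $t3, $t3, 2 → $t3=6-2=4
cmp $t3, 0  (cmp 4,0)
bgt L1: taken
lw $t4, 0($t7) → $t4=M[108]=17
add $t5, $t5, $t4 → $t5=664+17=681
xor $t4, $t4, $t3 → $t4=17^4=21
sll $t5, $t5, 3 → $t5=681<<3=5448
add $t7, $t7, 4 → $t7=108+4=112
sub $t3, $t3, 2 → $t3=4-2=2
cmp $t3, 0  (cmp 2,0)
bgt L1: taken
lw $t4, 0($t7) → $t4=M[112]=-6
add $t5, $t5, $t4 → $t5=5448+(-6)=5442
xor $t4, $t4, $t3 → $t4=(-6)^2=-8
sll $t5, $t5, 3 → $t5=5442<<3=43536
add $t7, $t7, 4 → $t7=112+4=116
sub $t3, $t3, 2 → $t3=2-2=0
cmp $t3, 0  (cmp 0,0)
bgt L1: not taken
halt.
Total executed instructions: 37.

37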